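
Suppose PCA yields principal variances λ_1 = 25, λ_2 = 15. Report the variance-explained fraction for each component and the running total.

Step 1 — total variance = trace(Sigma) = Σ λ_i = 25 + 15 = 40.

Step 2 — fraction explained by component i = λ_i / Σ λ:
  PC1: 25/40 = 0.625
  PC2: 15/40 = 0.375

Step 3 — cumulative fraction after k components = (λ_1 + ... + λ_k) / Σ λ:
  k = 1: 25/40 = 0.625
  k = 2: (25 + 15)/40 = 40/40 = 1

Summary (fraction, with percent):

explained: PC1 0.625 (62.5%), PC2 0.375 (37.5%);  cumulative: 0.625, 1


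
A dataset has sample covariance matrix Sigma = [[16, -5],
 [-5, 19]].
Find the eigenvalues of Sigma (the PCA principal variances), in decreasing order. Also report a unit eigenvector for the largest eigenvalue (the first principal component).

Step 1 — characteristic polynomial of 2×2 Sigma:
  det(Sigma - λI) = λ² - trace · λ + det = 0.
  trace = 16 + 19 = 35, det = 16·19 - (-5)² = 279.
Step 2 — discriminant:
  Δ = trace² - 4·det = 1225 - 1116 = 109.
Step 3 — eigenvalues:
  λ = (trace ± √Δ)/2 = (35 ± 10.4403)/2,
  λ_1 = 22.7202,  λ_2 = 12.2798.

Step 4 — unit eigenvector for λ_1: solve (Sigma - λ_1 I)v = 0. First row:
  (16 - 22.7202)·v_x + (-5)·v_y = 0, i.e. (-6.7202)·v_x + (-5)·v_y = 0,
  so v ∝ (b, λ_1 - a) = (-5, 6.7202); multiply by -1 so the first entry is positive: u = (5, -6.7202).
  ||u|| = √((5)² + (-6.7202)²) = √(70.1605) ≈ 8.3762,
  v_1 = u/||u|| ≈ (0.5969, -0.8023) (||v_1|| = 1).

λ_1 = 22.7202,  λ_2 = 12.2798;  v_1 ≈ (0.5969, -0.8023)


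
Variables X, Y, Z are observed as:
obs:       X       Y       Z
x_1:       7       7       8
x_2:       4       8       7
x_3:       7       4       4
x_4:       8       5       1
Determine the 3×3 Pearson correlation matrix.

Step 1 — column means:
  mean(X) = (7 + 4 + 7 + 8) / 4 = 26/4 = 6.5
  mean(Y) = (7 + 8 + 4 + 5) / 4 = 24/4 = 6
  mean(Z) = (8 + 7 + 4 + 1) / 4 = 20/4 = 5

Step 2 — sample variances and covariances s[i,j] = (1/(n-1)) · Σ_k (x_{k,i} - mean_i) · (x_{k,j} - mean_j), with n-1 = 3:
  s[X,X] = ((0.5)·(0.5) + (-2.5)·(-2.5) + (0.5)·(0.5) + (1.5)·(1.5)) / 3 = 9/3 = 3
  s[X,Y] = ((0.5)·(1) + (-2.5)·(2) + (0.5)·(-2) + (1.5)·(-1)) / 3 = -7/3 = -2.3333
  s[X,Z] = ((0.5)·(3) + (-2.5)·(2) + (0.5)·(-1) + (1.5)·(-4)) / 3 = -10/3 = -3.3333
  s[Y,Y] = ((1)·(1) + (2)·(2) + (-2)·(-2) + (-1)·(-1)) / 3 = 10/3 = 3.3333
  s[Y,Z] = ((1)·(3) + (2)·(2) + (-2)·(-1) + (-1)·(-4)) / 3 = 13/3 = 4.3333
  s[Z,Z] = ((3)·(3) + (2)·(2) + (-1)·(-1) + (-4)·(-4)) / 3 = 30/3 = 10
  Sample standard deviations s_i = √(s[i,i]):
  s(X) = √(3) = 1.7321
  s(Y) = √(3.3333) = 1.8257
  s(Z) = √(10) = 3.1623

Step 3 — r_{ij} = s_{ij} / (s_i · s_j):
  r[X,X] = 1 (diagonal).
  r[X,Y] = -2.3333 / (1.7321 · 1.8257) = -2.3333 / 3.1623 = -0.7379
  r[X,Z] = -3.3333 / (1.7321 · 3.1623) = -3.3333 / 5.4772 = -0.6086
  r[Y,Y] = 1 (diagonal).
  r[Y,Z] = 4.3333 / (1.8257 · 3.1623) = 4.3333 / 5.7735 = 0.7506
  r[Z,Z] = 1 (diagonal).

R is symmetric with unit diagonal. Assembling:

R = [[1, -0.7379, -0.6086],
 [-0.7379, 1, 0.7506],
 [-0.6086, 0.7506, 1]]


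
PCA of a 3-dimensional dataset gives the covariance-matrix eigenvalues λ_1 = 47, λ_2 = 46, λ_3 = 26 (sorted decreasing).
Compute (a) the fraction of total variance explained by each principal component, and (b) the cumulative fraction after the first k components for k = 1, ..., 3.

Step 1 — total variance = trace(Sigma) = Σ λ_i = 47 + 46 + 26 = 119.

Step 2 — fraction explained by component i = λ_i / Σ λ:
  PC1: 47/119 = 0.395
  PC2: 46/119 = 0.3866
  PC3: 26/119 = 0.2185

Step 3 — cumulative fraction after k components = (λ_1 + ... + λ_k) / Σ λ:
  k = 1: 47/119 = 0.395
  k = 2: (47 + 46)/119 = 93/119 = 0.7815
  k = 3: (47 + 46 + 26)/119 = 119/119 = 1

Summary (fraction, with percent):

explained: PC1 0.395 (39.5%), PC2 0.3866 (38.66%), PC3 0.2185 (21.85%);  cumulative: 0.395, 0.7815, 1


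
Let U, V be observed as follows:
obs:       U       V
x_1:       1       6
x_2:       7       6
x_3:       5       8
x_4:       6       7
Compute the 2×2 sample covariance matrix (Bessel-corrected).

Step 1 — column means:
  mean(U) = (1 + 7 + 5 + 6) / 4 = 19/4 = 4.75
  mean(V) = (6 + 6 + 8 + 7) / 4 = 27/4 = 6.75

Step 2 — sample covariance S[i,j] = (1/(n-1)) · Σ_k (x_{k,i} - mean_i) · (x_{k,j} - mean_j), with n-1 = 3.
  S[U,U] = ((-3.75)·(-3.75) + (2.25)·(2.25) + (0.25)·(0.25) + (1.25)·(1.25)) / 3 = 20.75/3 = 6.9167
  S[U,V] = ((-3.75)·(-0.75) + (2.25)·(-0.75) + (0.25)·(1.25) + (1.25)·(0.25)) / 3 = 1.75/3 = 0.5833
  S[V,V] = ((-0.75)·(-0.75) + (-0.75)·(-0.75) + (1.25)·(1.25) + (0.25)·(0.25)) / 3 = 2.75/3 = 0.9167

S is symmetric (S[j,i] = S[i,j]). Assembling:

S = [[6.9167, 0.5833],
 [0.5833, 0.9167]]


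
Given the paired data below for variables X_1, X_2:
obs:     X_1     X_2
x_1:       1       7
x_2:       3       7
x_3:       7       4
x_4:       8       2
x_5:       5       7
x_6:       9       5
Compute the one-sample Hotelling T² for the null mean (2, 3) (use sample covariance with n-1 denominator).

Step 1 — sample mean vector:
  mean(X_1) = (1 + 3 + 7 + 8 + 5 + 9) / 6 = 33/6 = 5.5
  mean(X_2) = (7 + 7 + 4 + 2 + 7 + 5) / 6 = 32/6 = 5.3333
  x̄ = (5.5, 5.3333),  deviation x̄ - mu_0 = (5.5, 5.3333) - (2, 3) = (3.5, 2.3333).

Step 2 — sample covariance matrix, S[i,j] = (1/(n-1)) · Σ_k (x_{k,i} - mean_i) · (x_{k,j} - mean_j), divisor n-1 = 5:
  S[X_1,X_1] = ((-4.5)·(-4.5) + (-2.5)·(-2.5) + (1.5)·(1.5) + (2.5)·(2.5) + (-0.5)·(-0.5) + (3.5)·(3.5)) / 5 = 47.5/5 = 9.5
  S[X_1,X_2] = ((-4.5)·(1.6667) + (-2.5)·(1.6667) + (1.5)·(-1.3333) + (2.5)·(-3.3333) + (-0.5)·(1.6667) + (3.5)·(-0.3333)) / 5 = -24/5 = -4.8
  S[X_2,X_2] = ((1.6667)·(1.6667) + (1.6667)·(1.6667) + (-1.3333)·(-1.3333) + (-3.3333)·(-3.3333) + (1.6667)·(1.6667) + (-0.3333)·(-0.3333)) / 5 = 21.3333/5 = 4.2667
  S = [[9.5, -4.8],
 [-4.8, 4.2667]].

Step 3 — invert S. det(S) = 9.5·4.2667 - (-4.8)² = 17.4933.
  S^{-1} = (1/det) · [[d, -b], [-b, a]] = [[0.2439, 0.2744],
 [0.2744, 0.5431]].

Step 4 — quadratic form (x̄ - mu_0)^T · S^{-1} · (x̄ - mu_0):
  S^{-1} · (x̄ - mu_0) = (1.4939, 2.2275),
  (x̄ - mu_0)^T · [...] = (3.5)·(1.4939) + (2.3333)·(2.2275) = 10.4262.

Step 5 — scale by n: T² = 6 · 10.4262 = 62.5572.

T² ≈ 62.5572


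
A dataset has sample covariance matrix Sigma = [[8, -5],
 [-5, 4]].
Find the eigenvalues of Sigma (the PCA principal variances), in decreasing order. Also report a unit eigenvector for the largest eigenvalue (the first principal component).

Step 1 — characteristic polynomial of 2×2 Sigma:
  det(Sigma - λI) = λ² - trace · λ + det = 0.
  trace = 8 + 4 = 12, det = 8·4 - (-5)² = 7.
Step 2 — discriminant:
  Δ = trace² - 4·det = 144 - 28 = 116.
Step 3 — eigenvalues:
  λ = (trace ± √Δ)/2 = (12 ± 10.7703)/2,
  λ_1 = 11.3852,  λ_2 = 0.6148.

Step 4 — unit eigenvector for λ_1: solve (Sigma - λ_1 I)v = 0. First row:
  (8 - 11.3852)·v_x + (-5)·v_y = 0, i.e. (-3.3852)·v_x + (-5)·v_y = 0,
  so v ∝ (b, λ_1 - a) = (-5, 3.3852); multiply by -1 so the first entry is positive: u = (5, -3.3852).
  ||u|| = √((5)² + (-3.3852)²) = √(36.4593) ≈ 6.0382,
  v_1 = u/||u|| ≈ (0.8281, -0.5606) (||v_1|| = 1).

λ_1 = 11.3852,  λ_2 = 0.6148;  v_1 ≈ (0.8281, -0.5606)


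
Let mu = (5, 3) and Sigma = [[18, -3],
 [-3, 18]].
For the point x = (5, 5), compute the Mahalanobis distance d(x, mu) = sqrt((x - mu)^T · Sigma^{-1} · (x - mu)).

Step 1 — centre the observation: (x - mu) = (0, 2).

Step 2 — invert Sigma. det(Sigma) = 18·18 - (-3)² = 315.
  Sigma^{-1} = (1/det) · [[d, -b], [-b, a]] = [[0.0571, 0.0095],
 [0.0095, 0.0571]].

Step 3 — form the quadratic (x - mu)^T · Sigma^{-1} · (x - mu):
  Sigma^{-1} · (x - mu) = (0.019, 0.1143).
  (x - mu)^T · [Sigma^{-1} · (x - mu)] = (0)·(0.019) + (2)·(0.1143) = 0.2286.

Step 4 — take square root: d = √(0.2286) ≈ 0.4781.

d(x, mu) = √(0.2286) ≈ 0.4781


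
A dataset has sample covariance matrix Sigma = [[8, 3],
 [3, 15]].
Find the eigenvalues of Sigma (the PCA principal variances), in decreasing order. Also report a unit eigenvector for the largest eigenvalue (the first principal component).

Step 1 — characteristic polynomial of 2×2 Sigma:
  det(Sigma - λI) = λ² - trace · λ + det = 0.
  trace = 8 + 15 = 23, det = 8·15 - (3)² = 111.
Step 2 — discriminant:
  Δ = trace² - 4·det = 529 - 444 = 85.
Step 3 — eigenvalues:
  λ = (trace ± √Δ)/2 = (23 ± 9.2195)/2,
  λ_1 = 16.1098,  λ_2 = 6.8902.

Step 4 — unit eigenvector for λ_1: solve (Sigma - λ_1 I)v = 0. First row:
  (8 - 16.1098)·v_x + (3)·v_y = 0, i.e. (-8.1098)·v_x + (3)·v_y = 0,
  so v ∝ (b, λ_1 - a) = (3, 8.1098) = u.
  ||u|| = √((3)² + (8.1098)²) = √(74.7684) ≈ 8.6469,
  v_1 = u/||u|| ≈ (0.3469, 0.9379) (||v_1|| = 1).

λ_1 = 16.1098,  λ_2 = 6.8902;  v_1 ≈ (0.3469, 0.9379)


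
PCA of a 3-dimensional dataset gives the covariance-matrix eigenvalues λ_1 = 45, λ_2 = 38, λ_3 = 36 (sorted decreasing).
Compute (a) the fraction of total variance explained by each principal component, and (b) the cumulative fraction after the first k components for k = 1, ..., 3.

Step 1 — total variance = trace(Sigma) = Σ λ_i = 45 + 38 + 36 = 119.

Step 2 — fraction explained by component i = λ_i / Σ λ:
  PC1: 45/119 = 0.3782
  PC2: 38/119 = 0.3193
  PC3: 36/119 = 0.3025

Step 3 — cumulative fraction after k components = (λ_1 + ... + λ_k) / Σ λ:
  k = 1: 45/119 = 0.3782
  k = 2: (45 + 38)/119 = 83/119 = 0.6975
  k = 3: (45 + 38 + 36)/119 = 119/119 = 1

Summary (fraction, with percent):

explained: PC1 0.3782 (37.82%), PC2 0.3193 (31.93%), PC3 0.3025 (30.25%);  cumulative: 0.3782, 0.6975, 1


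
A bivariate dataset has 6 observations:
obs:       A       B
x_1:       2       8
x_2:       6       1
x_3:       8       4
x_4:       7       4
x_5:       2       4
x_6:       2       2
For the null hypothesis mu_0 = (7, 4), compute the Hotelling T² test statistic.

Step 1 — sample mean vector:
  mean(A) = (2 + 6 + 8 + 7 + 2 + 2) / 6 = 27/6 = 4.5
  mean(B) = (8 + 1 + 4 + 4 + 4 + 2) / 6 = 23/6 = 3.8333
  x̄ = (4.5, 3.8333),  deviation x̄ - mu_0 = (4.5, 3.8333) - (7, 4) = (-2.5, -0.1667).

Step 2 — sample covariance matrix, S[i,j] = (1/(n-1)) · Σ_k (x_{k,i} - mean_i) · (x_{k,j} - mean_j), divisor n-1 = 5:
  S[A,A] = ((-2.5)·(-2.5) + (1.5)·(1.5) + (3.5)·(3.5) + (2.5)·(2.5) + (-2.5)·(-2.5) + (-2.5)·(-2.5)) / 5 = 39.5/5 = 7.9
  S[A,B] = ((-2.5)·(4.1667) + (1.5)·(-2.8333) + (3.5)·(0.1667) + (2.5)·(0.1667) + (-2.5)·(0.1667) + (-2.5)·(-1.8333)) / 5 = -9.5/5 = -1.9
  S[B,B] = ((4.1667)·(4.1667) + (-2.8333)·(-2.8333) + (0.1667)·(0.1667) + (0.1667)·(0.1667) + (0.1667)·(0.1667) + (-1.8333)·(-1.8333)) / 5 = 28.8333/5 = 5.7667
  S = [[7.9, -1.9],
 [-1.9, 5.7667]].

Step 3 — invert S. det(S) = 7.9·5.7667 - (-1.9)² = 41.9467.
  S^{-1} = (1/det) · [[d, -b], [-b, a]] = [[0.1375, 0.0453],
 [0.0453, 0.1883]].

Step 4 — quadratic form (x̄ - mu_0)^T · S^{-1} · (x̄ - mu_0):
  S^{-1} · (x̄ - mu_0) = (-0.3512, -0.1446),
  (x̄ - mu_0)^T · [...] = (-2.5)·(-0.3512) + (-0.1667)·(-0.1446) = 0.9022.

Step 5 — scale by n: T² = 6 · 0.9022 = 5.4132.

T² ≈ 5.4132


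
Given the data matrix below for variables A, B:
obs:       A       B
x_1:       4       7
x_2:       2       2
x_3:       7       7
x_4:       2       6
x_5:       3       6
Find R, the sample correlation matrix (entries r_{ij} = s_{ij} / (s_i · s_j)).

Step 1 — column means:
  mean(A) = (4 + 2 + 7 + 2 + 3) / 5 = 18/5 = 3.6
  mean(B) = (7 + 2 + 7 + 6 + 6) / 5 = 28/5 = 5.6

Step 2 — sample variances and covariances s[i,j] = (1/(n-1)) · Σ_k (x_{k,i} - mean_i) · (x_{k,j} - mean_j), with n-1 = 4:
  s[A,A] = ((0.4)·(0.4) + (-1.6)·(-1.6) + (3.4)·(3.4) + (-1.6)·(-1.6) + (-0.6)·(-0.6)) / 4 = 17.2/4 = 4.3
  s[A,B] = ((0.4)·(1.4) + (-1.6)·(-3.6) + (3.4)·(1.4) + (-1.6)·(0.4) + (-0.6)·(0.4)) / 4 = 10.2/4 = 2.55
  s[B,B] = ((1.4)·(1.4) + (-3.6)·(-3.6) + (1.4)·(1.4) + (0.4)·(0.4) + (0.4)·(0.4)) / 4 = 17.2/4 = 4.3
  Sample standard deviations s_i = √(s[i,i]):
  s(A) = √(4.3) = 2.0736
  s(B) = √(4.3) = 2.0736

Step 3 — r_{ij} = s_{ij} / (s_i · s_j):
  r[A,A] = 1 (diagonal).
  r[A,B] = 2.55 / (2.0736 · 2.0736) = 2.55 / 4.3 = 0.593
  r[B,B] = 1 (diagonal).

R is symmetric with unit diagonal. Assembling:

R = [[1, 0.593],
 [0.593, 1]]


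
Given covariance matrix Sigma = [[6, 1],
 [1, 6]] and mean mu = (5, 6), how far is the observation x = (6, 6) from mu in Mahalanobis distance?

Step 1 — centre the observation: (x - mu) = (1, 0).

Step 2 — invert Sigma. det(Sigma) = 6·6 - (1)² = 35.
  Sigma^{-1} = (1/det) · [[d, -b], [-b, a]] = [[0.1714, -0.0286],
 [-0.0286, 0.1714]].

Step 3 — form the quadratic (x - mu)^T · Sigma^{-1} · (x - mu):
  Sigma^{-1} · (x - mu) = (0.1714, -0.0286).
  (x - mu)^T · [Sigma^{-1} · (x - mu)] = (1)·(0.1714) + (0)·(-0.0286) = 0.1714.

Step 4 — take square root: d = √(0.1714) ≈ 0.414.

d(x, mu) = √(0.1714) ≈ 0.414


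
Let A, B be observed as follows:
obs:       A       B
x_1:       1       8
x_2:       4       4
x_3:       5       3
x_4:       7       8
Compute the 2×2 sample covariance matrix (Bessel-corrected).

Step 1 — column means:
  mean(A) = (1 + 4 + 5 + 7) / 4 = 17/4 = 4.25
  mean(B) = (8 + 4 + 3 + 8) / 4 = 23/4 = 5.75

Step 2 — sample covariance S[i,j] = (1/(n-1)) · Σ_k (x_{k,i} - mean_i) · (x_{k,j} - mean_j), with n-1 = 3.
  S[A,A] = ((-3.25)·(-3.25) + (-0.25)·(-0.25) + (0.75)·(0.75) + (2.75)·(2.75)) / 3 = 18.75/3 = 6.25
  S[A,B] = ((-3.25)·(2.25) + (-0.25)·(-1.75) + (0.75)·(-2.75) + (2.75)·(2.25)) / 3 = -2.75/3 = -0.9167
  S[B,B] = ((2.25)·(2.25) + (-1.75)·(-1.75) + (-2.75)·(-2.75) + (2.25)·(2.25)) / 3 = 20.75/3 = 6.9167

S is symmetric (S[j,i] = S[i,j]). Assembling:

S = [[6.25, -0.9167],
 [-0.9167, 6.9167]]


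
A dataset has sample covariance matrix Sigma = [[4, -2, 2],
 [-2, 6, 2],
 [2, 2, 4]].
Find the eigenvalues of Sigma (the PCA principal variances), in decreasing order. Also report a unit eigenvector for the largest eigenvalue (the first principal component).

Step 1 — characteristic polynomial p(λ) = det(λI - Sigma) = λ³ - tr·λ² + c_1·λ - det, where tr = trace, c_1 = sum of the principal 2×2 minors, det = det(Sigma):
  tr = 4 + 6 + 4 = 14,
  c_1 = (4·6 - (-2)²) + (4·4 - (2)²) + (6·4 - (2)²) = 20 + 12 + 20 = 52,
  det = 4·(6·4 - (2)²) - (-2)·((-2)·4 - (2)·(2)) + (2)·((-2)·(2) - 6·(2)) = 4·(20) - (-2)·(-12) + (2)·(-16) = 24.
  So p(λ) = λ³ - 14λ² + 52λ - 24.
Step 2 — look for an integer root (rational root theorem: any rational root is an integer divisor of 24). Testing λ = 6:
  p(6) = 216 - 504 + 312 - 24 = 0  ✓
  Dividing out (λ - 6): p(λ) = (λ - 6)(λ² - 8λ + 4).
Step 3 — remaining eigenvalues from the quadratic λ² - 8λ + 4 = 0:
  Δ = 8² - 4·4 = 64 - 16 = 48,  λ = (8 ± √48)/2 = (8 ± 6.9282)/2 ≈ 7.4641 or 0.5359.
  Sorted: λ_1 = 7.4641,  λ_2 = 6,  λ_3 = 0.5359  (check: sum = 14 = tr ✓).

Step 4 — unit eigenvector for λ_1 ≈ 7.4641: v spans the null space of (Sigma - λ_1 I), whose rows are
  r_1 = (-3.4641, -2, 2),  r_2 = (-2, -1.4641, 2),  r_3 = (2, 2, -3.4641).
  v is orthogonal to every row, so take v ∝ r_1 × r_2 = ((-2)·(2) - (2)·(-1.4641), (2)·(-2) - (-3.4641)·(2), (-3.4641)·(-1.4641) - (-2)·(-2)) ≈ (-1.0718, 2.9282, 1.0718).
  Rescale (multiply by -1 so the first nonzero entry is positive): u = (1.0718, -2.9282, -1.0718).
  ||u|| = √((1.0718)² + (-2.9282)² + (-1.0718)²) = √(10.8719) ≈ 3.2973,  v_1 = u/||u|| ≈ (0.3251, -0.8881, -0.3251) (||v_1|| = 1).

λ_1 = 7.4641,  λ_2 = 6,  λ_3 = 0.5359;  v_1 ≈ (0.3251, -0.8881, -0.3251)


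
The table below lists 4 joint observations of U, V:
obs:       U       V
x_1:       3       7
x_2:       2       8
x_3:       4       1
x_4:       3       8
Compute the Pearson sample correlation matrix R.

Step 1 — column means:
  mean(U) = (3 + 2 + 4 + 3) / 4 = 12/4 = 3
  mean(V) = (7 + 8 + 1 + 8) / 4 = 24/4 = 6

Step 2 — sample variances and covariances s[i,j] = (1/(n-1)) · Σ_k (x_{k,i} - mean_i) · (x_{k,j} - mean_j), with n-1 = 3:
  s[U,U] = ((0)·(0) + (-1)·(-1) + (1)·(1) + (0)·(0)) / 3 = 2/3 = 0.6667
  s[U,V] = ((0)·(1) + (-1)·(2) + (1)·(-5) + (0)·(2)) / 3 = -7/3 = -2.3333
  s[V,V] = ((1)·(1) + (2)·(2) + (-5)·(-5) + (2)·(2)) / 3 = 34/3 = 11.3333
  Sample standard deviations s_i = √(s[i,i]):
  s(U) = √(0.6667) = 0.8165
  s(V) = √(11.3333) = 3.3665

Step 3 — r_{ij} = s_{ij} / (s_i · s_j):
  r[U,U] = 1 (diagonal).
  r[U,V] = -2.3333 / (0.8165 · 3.3665) = -2.3333 / 2.7487 = -0.8489
  r[V,V] = 1 (diagonal).

R is symmetric with unit diagonal. Assembling:

R = [[1, -0.8489],
 [-0.8489, 1]]


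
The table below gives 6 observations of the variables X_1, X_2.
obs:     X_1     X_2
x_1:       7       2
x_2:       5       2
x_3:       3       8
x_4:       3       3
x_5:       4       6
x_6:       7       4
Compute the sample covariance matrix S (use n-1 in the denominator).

Step 1 — column means:
  mean(X_1) = (7 + 5 + 3 + 3 + 4 + 7) / 6 = 29/6 = 4.8333
  mean(X_2) = (2 + 2 + 8 + 3 + 6 + 4) / 6 = 25/6 = 4.1667

Step 2 — sample covariance S[i,j] = (1/(n-1)) · Σ_k (x_{k,i} - mean_i) · (x_{k,j} - mean_j), with n-1 = 5.
  S[X_1,X_1] = ((2.1667)·(2.1667) + (0.1667)·(0.1667) + (-1.8333)·(-1.8333) + (-1.8333)·(-1.8333) + (-0.8333)·(-0.8333) + (2.1667)·(2.1667)) / 5 = 16.8333/5 = 3.3667
  S[X_1,X_2] = ((2.1667)·(-2.1667) + (0.1667)·(-2.1667) + (-1.8333)·(3.8333) + (-1.8333)·(-1.1667) + (-0.8333)·(1.8333) + (2.1667)·(-0.1667)) / 5 = -11.8333/5 = -2.3667
  S[X_2,X_2] = ((-2.1667)·(-2.1667) + (-2.1667)·(-2.1667) + (3.8333)·(3.8333) + (-1.1667)·(-1.1667) + (1.8333)·(1.8333) + (-0.1667)·(-0.1667)) / 5 = 28.8333/5 = 5.7667

S is symmetric (S[j,i] = S[i,j]). Assembling:

S = [[3.3667, -2.3667],
 [-2.3667, 5.7667]]


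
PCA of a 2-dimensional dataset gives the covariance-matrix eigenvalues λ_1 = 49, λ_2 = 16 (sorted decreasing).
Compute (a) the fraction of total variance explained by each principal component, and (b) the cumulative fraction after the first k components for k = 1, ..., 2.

Step 1 — total variance = trace(Sigma) = Σ λ_i = 49 + 16 = 65.

Step 2 — fraction explained by component i = λ_i / Σ λ:
  PC1: 49/65 = 0.7538
  PC2: 16/65 = 0.2462

Step 3 — cumulative fraction after k components = (λ_1 + ... + λ_k) / Σ λ:
  k = 1: 49/65 = 0.7538
  k = 2: (49 + 16)/65 = 65/65 = 1

Summary (fraction, with percent):

explained: PC1 0.7538 (75.38%), PC2 0.2462 (24.62%);  cumulative: 0.7538, 1


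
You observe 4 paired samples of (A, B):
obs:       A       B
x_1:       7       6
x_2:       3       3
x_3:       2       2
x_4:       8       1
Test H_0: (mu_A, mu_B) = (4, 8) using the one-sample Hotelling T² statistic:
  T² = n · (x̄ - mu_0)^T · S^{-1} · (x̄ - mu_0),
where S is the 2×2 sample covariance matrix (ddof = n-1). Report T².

Step 1 — sample mean vector:
  mean(A) = (7 + 3 + 2 + 8) / 4 = 20/4 = 5
  mean(B) = (6 + 3 + 2 + 1) / 4 = 12/4 = 3
  x̄ = (5, 3),  deviation x̄ - mu_0 = (5, 3) - (4, 8) = (1, -5).

Step 2 — sample covariance matrix, S[i,j] = (1/(n-1)) · Σ_k (x_{k,i} - mean_i) · (x_{k,j} - mean_j), divisor n-1 = 3:
  S[A,A] = ((2)·(2) + (-2)·(-2) + (-3)·(-3) + (3)·(3)) / 3 = 26/3 = 8.6667
  S[A,B] = ((2)·(3) + (-2)·(0) + (-3)·(-1) + (3)·(-2)) / 3 = 3/3 = 1
  S[B,B] = ((3)·(3) + (0)·(0) + (-1)·(-1) + (-2)·(-2)) / 3 = 14/3 = 4.6667
  S = [[8.6667, 1],
 [1, 4.6667]].

Step 3 — invert S. det(S) = 8.6667·4.6667 - (1)² = 39.4444.
  S^{-1} = (1/det) · [[d, -b], [-b, a]] = [[0.1183, -0.0254],
 [-0.0254, 0.2197]].

Step 4 — quadratic form (x̄ - mu_0)^T · S^{-1} · (x̄ - mu_0):
  S^{-1} · (x̄ - mu_0) = (0.2451, -1.1239),
  (x̄ - mu_0)^T · [...] = (1)·(0.2451) + (-5)·(-1.1239) = 5.8648.

Step 5 — scale by n: T² = 4 · 5.8648 = 23.4592.

T² ≈ 23.4592


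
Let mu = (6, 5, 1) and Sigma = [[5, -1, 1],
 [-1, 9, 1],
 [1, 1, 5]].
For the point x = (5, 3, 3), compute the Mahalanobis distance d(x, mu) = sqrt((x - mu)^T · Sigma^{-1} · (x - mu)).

Step 1 — centre the observation: (x - mu) = (-1, -2, 2).

Step 2 — invert Sigma (cofactor / det for 3×3, or solve directly):
  Sigma^{-1} = [[0.2157, 0.0294, -0.049],
 [0.0294, 0.1176, -0.0294],
 [-0.049, -0.0294, 0.2157]].

Step 3 — form the quadratic (x - mu)^T · Sigma^{-1} · (x - mu):
  Sigma^{-1} · (x - mu) = (-0.3725, -0.3235, 0.5392).
  (x - mu)^T · [Sigma^{-1} · (x - mu)] = (-1)·(-0.3725) + (-2)·(-0.3235) + (2)·(0.5392) = 2.098.

Step 4 — take square root: d = √(2.098) ≈ 1.4485.

d(x, mu) = √(2.098) ≈ 1.4485


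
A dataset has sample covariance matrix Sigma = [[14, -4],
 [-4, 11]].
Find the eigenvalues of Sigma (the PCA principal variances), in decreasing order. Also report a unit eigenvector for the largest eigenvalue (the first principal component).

Step 1 — characteristic polynomial of 2×2 Sigma:
  det(Sigma - λI) = λ² - trace · λ + det = 0.
  trace = 14 + 11 = 25, det = 14·11 - (-4)² = 138.
Step 2 — discriminant:
  Δ = trace² - 4·det = 625 - 552 = 73.
Step 3 — eigenvalues:
  λ = (trace ± √Δ)/2 = (25 ± 8.544)/2,
  λ_1 = 16.772,  λ_2 = 8.228.

Step 4 — unit eigenvector for λ_1: solve (Sigma - λ_1 I)v = 0. First row:
  (14 - 16.772)·v_x + (-4)·v_y = 0, i.e. (-2.772)·v_x + (-4)·v_y = 0,
  so v ∝ (b, λ_1 - a) = (-4, 2.772); multiply by -1 so the first entry is positive: u = (4, -2.772).
  ||u|| = √((4)² + (-2.772)²) = √(23.684) ≈ 4.8666,
  v_1 = u/||u|| ≈ (0.8219, -0.5696) (||v_1|| = 1).

λ_1 = 16.772,  λ_2 = 8.228;  v_1 ≈ (0.8219, -0.5696)


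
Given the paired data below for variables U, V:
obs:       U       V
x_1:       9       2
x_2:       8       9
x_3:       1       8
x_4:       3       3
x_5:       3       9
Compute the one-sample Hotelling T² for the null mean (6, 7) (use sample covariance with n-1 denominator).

Step 1 — sample mean vector:
  mean(U) = (9 + 8 + 1 + 3 + 3) / 5 = 24/5 = 4.8
  mean(V) = (2 + 9 + 8 + 3 + 9) / 5 = 31/5 = 6.2
  x̄ = (4.8, 6.2),  deviation x̄ - mu_0 = (4.8, 6.2) - (6, 7) = (-1.2, -0.8).

Step 2 — sample covariance matrix, S[i,j] = (1/(n-1)) · Σ_k (x_{k,i} - mean_i) · (x_{k,j} - mean_j), divisor n-1 = 4:
  S[U,U] = ((4.2)·(4.2) + (3.2)·(3.2) + (-3.8)·(-3.8) + (-1.8)·(-1.8) + (-1.8)·(-1.8)) / 4 = 48.8/4 = 12.2
  S[U,V] = ((4.2)·(-4.2) + (3.2)·(2.8) + (-3.8)·(1.8) + (-1.8)·(-3.2) + (-1.8)·(2.8)) / 4 = -14.8/4 = -3.7
  S[V,V] = ((-4.2)·(-4.2) + (2.8)·(2.8) + (1.8)·(1.8) + (-3.2)·(-3.2) + (2.8)·(2.8)) / 4 = 46.8/4 = 11.7
  S = [[12.2, -3.7],
 [-3.7, 11.7]].

Step 3 — invert S. det(S) = 12.2·11.7 - (-3.7)² = 129.05.
  S^{-1} = (1/det) · [[d, -b], [-b, a]] = [[0.0907, 0.0287],
 [0.0287, 0.0945]].

Step 4 — quadratic form (x̄ - mu_0)^T · S^{-1} · (x̄ - mu_0):
  S^{-1} · (x̄ - mu_0) = (-0.1317, -0.11),
  (x̄ - mu_0)^T · [...] = (-1.2)·(-0.1317) + (-0.8)·(-0.11) = 0.2461.

Step 5 — scale by n: T² = 5 · 0.2461 = 1.2305.

T² ≈ 1.2305


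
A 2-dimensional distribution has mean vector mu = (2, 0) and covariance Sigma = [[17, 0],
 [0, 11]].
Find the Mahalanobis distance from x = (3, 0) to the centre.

Step 1 — centre the observation: (x - mu) = (1, 0).

Step 2 — invert Sigma. det(Sigma) = 17·11 - (0)² = 187.
  Sigma^{-1} = (1/det) · [[d, -b], [-b, a]] = [[0.0588, 0],
 [0, 0.0909]].

Step 3 — form the quadratic (x - mu)^T · Sigma^{-1} · (x - mu):
  Sigma^{-1} · (x - mu) = (0.0588, 0).
  (x - mu)^T · [Sigma^{-1} · (x - mu)] = (1)·(0.0588) + (0)·(0) = 0.0588.

Step 4 — take square root: d = √(0.0588) ≈ 0.2425.

d(x, mu) = √(0.0588) ≈ 0.2425


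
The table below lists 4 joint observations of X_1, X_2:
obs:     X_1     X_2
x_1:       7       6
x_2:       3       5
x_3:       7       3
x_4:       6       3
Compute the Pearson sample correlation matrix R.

Step 1 — column means:
  mean(X_1) = (7 + 3 + 7 + 6) / 4 = 23/4 = 5.75
  mean(X_2) = (6 + 5 + 3 + 3) / 4 = 17/4 = 4.25

Step 2 — sample variances and covariances s[i,j] = (1/(n-1)) · Σ_k (x_{k,i} - mean_i) · (x_{k,j} - mean_j), with n-1 = 3:
  s[X_1,X_1] = ((1.25)·(1.25) + (-2.75)·(-2.75) + (1.25)·(1.25) + (0.25)·(0.25)) / 3 = 10.75/3 = 3.5833
  s[X_1,X_2] = ((1.25)·(1.75) + (-2.75)·(0.75) + (1.25)·(-1.25) + (0.25)·(-1.25)) / 3 = -1.75/3 = -0.5833
  s[X_2,X_2] = ((1.75)·(1.75) + (0.75)·(0.75) + (-1.25)·(-1.25) + (-1.25)·(-1.25)) / 3 = 6.75/3 = 2.25
  Sample standard deviations s_i = √(s[i,i]):
  s(X_1) = √(3.5833) = 1.893
  s(X_2) = √(2.25) = 1.5

Step 3 — r_{ij} = s_{ij} / (s_i · s_j):
  r[X_1,X_1] = 1 (diagonal).
  r[X_1,X_2] = -0.5833 / (1.893 · 1.5) = -0.5833 / 2.8395 = -0.2054
  r[X_2,X_2] = 1 (diagonal).

R is symmetric with unit diagonal. Assembling:

R = [[1, -0.2054],
 [-0.2054, 1]]


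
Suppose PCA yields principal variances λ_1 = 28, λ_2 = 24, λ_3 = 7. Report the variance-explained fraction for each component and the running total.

Step 1 — total variance = trace(Sigma) = Σ λ_i = 28 + 24 + 7 = 59.

Step 2 — fraction explained by component i = λ_i / Σ λ:
  PC1: 28/59 = 0.4746
  PC2: 24/59 = 0.4068
  PC3: 7/59 = 0.1186

Step 3 — cumulative fraction after k components = (λ_1 + ... + λ_k) / Σ λ:
  k = 1: 28/59 = 0.4746
  k = 2: (28 + 24)/59 = 52/59 = 0.8814
  k = 3: (28 + 24 + 7)/59 = 59/59 = 1

Summary (fraction, with percent):

explained: PC1 0.4746 (47.46%), PC2 0.4068 (40.68%), PC3 0.1186 (11.86%);  cumulative: 0.4746, 0.8814, 1


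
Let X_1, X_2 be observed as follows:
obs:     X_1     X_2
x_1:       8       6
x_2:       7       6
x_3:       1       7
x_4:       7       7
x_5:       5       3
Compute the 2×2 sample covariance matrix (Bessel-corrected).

Step 1 — column means:
  mean(X_1) = (8 + 7 + 1 + 7 + 5) / 5 = 28/5 = 5.6
  mean(X_2) = (6 + 6 + 7 + 7 + 3) / 5 = 29/5 = 5.8

Step 2 — sample covariance S[i,j] = (1/(n-1)) · Σ_k (x_{k,i} - mean_i) · (x_{k,j} - mean_j), with n-1 = 4.
  S[X_1,X_1] = ((2.4)·(2.4) + (1.4)·(1.4) + (-4.6)·(-4.6) + (1.4)·(1.4) + (-0.6)·(-0.6)) / 4 = 31.2/4 = 7.8
  S[X_1,X_2] = ((2.4)·(0.2) + (1.4)·(0.2) + (-4.6)·(1.2) + (1.4)·(1.2) + (-0.6)·(-2.8)) / 4 = -1.4/4 = -0.35
  S[X_2,X_2] = ((0.2)·(0.2) + (0.2)·(0.2) + (1.2)·(1.2) + (1.2)·(1.2) + (-2.8)·(-2.8)) / 4 = 10.8/4 = 2.7

S is symmetric (S[j,i] = S[i,j]). Assembling:

S = [[7.8, -0.35],
 [-0.35, 2.7]]


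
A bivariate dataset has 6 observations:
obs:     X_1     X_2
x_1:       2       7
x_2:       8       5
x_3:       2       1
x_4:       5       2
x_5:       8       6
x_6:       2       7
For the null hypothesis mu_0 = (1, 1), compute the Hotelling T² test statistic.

Step 1 — sample mean vector:
  mean(X_1) = (2 + 8 + 2 + 5 + 8 + 2) / 6 = 27/6 = 4.5
  mean(X_2) = (7 + 5 + 1 + 2 + 6 + 7) / 6 = 28/6 = 4.6667
  x̄ = (4.5, 4.6667),  deviation x̄ - mu_0 = (4.5, 4.6667) - (1, 1) = (3.5, 3.6667).

Step 2 — sample covariance matrix, S[i,j] = (1/(n-1)) · Σ_k (x_{k,i} - mean_i) · (x_{k,j} - mean_j), divisor n-1 = 5:
  S[X_1,X_1] = ((-2.5)·(-2.5) + (3.5)·(3.5) + (-2.5)·(-2.5) + (0.5)·(0.5) + (3.5)·(3.5) + (-2.5)·(-2.5)) / 5 = 43.5/5 = 8.7
  S[X_1,X_2] = ((-2.5)·(2.3333) + (3.5)·(0.3333) + (-2.5)·(-3.6667) + (0.5)·(-2.6667) + (3.5)·(1.3333) + (-2.5)·(2.3333)) / 5 = 2/5 = 0.4
  S[X_2,X_2] = ((2.3333)·(2.3333) + (0.3333)·(0.3333) + (-3.6667)·(-3.6667) + (-2.6667)·(-2.6667) + (1.3333)·(1.3333) + (2.3333)·(2.3333)) / 5 = 33.3333/5 = 6.6667
  S = [[8.7, 0.4],
 [0.4, 6.6667]].

Step 3 — invert S. det(S) = 8.7·6.6667 - (0.4)² = 57.84.
  S^{-1} = (1/det) · [[d, -b], [-b, a]] = [[0.1153, -0.0069],
 [-0.0069, 0.1504]].

Step 4 — quadratic form (x̄ - mu_0)^T · S^{-1} · (x̄ - mu_0):
  S^{-1} · (x̄ - mu_0) = (0.3781, 0.5273),
  (x̄ - mu_0)^T · [...] = (3.5)·(0.3781) + (3.6667)·(0.5273) = 3.2567.

Step 5 — scale by n: T² = 6 · 3.2567 = 19.5401.

T² ≈ 19.5401


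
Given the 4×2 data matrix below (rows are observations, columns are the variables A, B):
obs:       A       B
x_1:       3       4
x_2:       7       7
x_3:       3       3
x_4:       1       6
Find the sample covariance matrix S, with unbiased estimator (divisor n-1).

Step 1 — column means:
  mean(A) = (3 + 7 + 3 + 1) / 4 = 14/4 = 3.5
  mean(B) = (4 + 7 + 3 + 6) / 4 = 20/4 = 5

Step 2 — sample covariance S[i,j] = (1/(n-1)) · Σ_k (x_{k,i} - mean_i) · (x_{k,j} - mean_j), with n-1 = 3.
  S[A,A] = ((-0.5)·(-0.5) + (3.5)·(3.5) + (-0.5)·(-0.5) + (-2.5)·(-2.5)) / 3 = 19/3 = 6.3333
  S[A,B] = ((-0.5)·(-1) + (3.5)·(2) + (-0.5)·(-2) + (-2.5)·(1)) / 3 = 6/3 = 2
  S[B,B] = ((-1)·(-1) + (2)·(2) + (-2)·(-2) + (1)·(1)) / 3 = 10/3 = 3.3333

S is symmetric (S[j,i] = S[i,j]). Assembling:

S = [[6.3333, 2],
 [2, 3.3333]]


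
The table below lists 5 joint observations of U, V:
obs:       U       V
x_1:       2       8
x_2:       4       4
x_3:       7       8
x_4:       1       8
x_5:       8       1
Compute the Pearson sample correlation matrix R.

Step 1 — column means:
  mean(U) = (2 + 4 + 7 + 1 + 8) / 5 = 22/5 = 4.4
  mean(V) = (8 + 4 + 8 + 8 + 1) / 5 = 29/5 = 5.8

Step 2 — sample variances and covariances s[i,j] = (1/(n-1)) · Σ_k (x_{k,i} - mean_i) · (x_{k,j} - mean_j), with n-1 = 4:
  s[U,U] = ((-2.4)·(-2.4) + (-0.4)·(-0.4) + (2.6)·(2.6) + (-3.4)·(-3.4) + (3.6)·(3.6)) / 4 = 37.2/4 = 9.3
  s[U,V] = ((-2.4)·(2.2) + (-0.4)·(-1.8) + (2.6)·(2.2) + (-3.4)·(2.2) + (3.6)·(-4.8)) / 4 = -23.6/4 = -5.9
  s[V,V] = ((2.2)·(2.2) + (-1.8)·(-1.8) + (2.2)·(2.2) + (2.2)·(2.2) + (-4.8)·(-4.8)) / 4 = 40.8/4 = 10.2
  Sample standard deviations s_i = √(s[i,i]):
  s(U) = √(9.3) = 3.0496
  s(V) = √(10.2) = 3.1937

Step 3 — r_{ij} = s_{ij} / (s_i · s_j):
  r[U,U] = 1 (diagonal).
  r[U,V] = -5.9 / (3.0496 · 3.1937) = -5.9 / 9.7396 = -0.6058
  r[V,V] = 1 (diagonal).

R is symmetric with unit diagonal. Assembling:

R = [[1, -0.6058],
 [-0.6058, 1]]


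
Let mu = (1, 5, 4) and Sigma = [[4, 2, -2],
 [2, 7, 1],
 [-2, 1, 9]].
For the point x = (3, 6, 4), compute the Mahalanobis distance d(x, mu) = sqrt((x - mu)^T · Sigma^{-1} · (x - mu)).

Step 1 — centre the observation: (x - mu) = (2, 1, 0).

Step 2 — invert Sigma (cofactor / det for 3×3, or solve directly):
  Sigma^{-1} = [[0.3523, -0.1136, 0.0909],
 [-0.1136, 0.1818, -0.0455],
 [0.0909, -0.0455, 0.1364]].

Step 3 — form the quadratic (x - mu)^T · Sigma^{-1} · (x - mu):
  Sigma^{-1} · (x - mu) = (0.5909, -0.0455, 0.1364).
  (x - mu)^T · [Sigma^{-1} · (x - mu)] = (2)·(0.5909) + (1)·(-0.0455) + (0)·(0.1364) = 1.1364.

Step 4 — take square root: d = √(1.1364) ≈ 1.066.

d(x, mu) = √(1.1364) ≈ 1.066


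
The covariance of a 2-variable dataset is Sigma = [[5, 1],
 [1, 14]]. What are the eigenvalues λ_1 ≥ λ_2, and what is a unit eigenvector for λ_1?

Step 1 — characteristic polynomial of 2×2 Sigma:
  det(Sigma - λI) = λ² - trace · λ + det = 0.
  trace = 5 + 14 = 19, det = 5·14 - (1)² = 69.
Step 2 — discriminant:
  Δ = trace² - 4·det = 361 - 276 = 85.
Step 3 — eigenvalues:
  λ = (trace ± √Δ)/2 = (19 ± 9.2195)/2,
  λ_1 = 14.1098,  λ_2 = 4.8902.

Step 4 — unit eigenvector for λ_1: solve (Sigma - λ_1 I)v = 0. First row:
  (5 - 14.1098)·v_x + (1)·v_y = 0, i.e. (-9.1098)·v_x + (1)·v_y = 0,
  so v ∝ (b, λ_1 - a) = (1, 9.1098) = u.
  ||u|| = √((1)² + (9.1098)²) = √(83.988) ≈ 9.1645,
  v_1 = u/||u|| ≈ (0.1091, 0.994) (||v_1|| = 1).

λ_1 = 14.1098,  λ_2 = 4.8902;  v_1 ≈ (0.1091, 0.994)


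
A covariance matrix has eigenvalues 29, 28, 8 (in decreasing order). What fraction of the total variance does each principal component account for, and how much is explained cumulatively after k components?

Step 1 — total variance = trace(Sigma) = Σ λ_i = 29 + 28 + 8 = 65.

Step 2 — fraction explained by component i = λ_i / Σ λ:
  PC1: 29/65 = 0.4462
  PC2: 28/65 = 0.4308
  PC3: 8/65 = 0.1231

Step 3 — cumulative fraction after k components = (λ_1 + ... + λ_k) / Σ λ:
  k = 1: 29/65 = 0.4462
  k = 2: (29 + 28)/65 = 57/65 = 0.8769
  k = 3: (29 + 28 + 8)/65 = 65/65 = 1

Summary (fraction, with percent):

explained: PC1 0.4462 (44.62%), PC2 0.4308 (43.08%), PC3 0.1231 (12.31%);  cumulative: 0.4462, 0.8769, 1


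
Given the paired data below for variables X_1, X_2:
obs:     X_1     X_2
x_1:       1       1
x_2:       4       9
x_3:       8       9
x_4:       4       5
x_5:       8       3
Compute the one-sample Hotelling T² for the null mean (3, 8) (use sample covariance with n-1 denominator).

Step 1 — sample mean vector:
  mean(X_1) = (1 + 4 + 8 + 4 + 8) / 5 = 25/5 = 5
  mean(X_2) = (1 + 9 + 9 + 5 + 3) / 5 = 27/5 = 5.4
  x̄ = (5, 5.4),  deviation x̄ - mu_0 = (5, 5.4) - (3, 8) = (2, -2.6).

Step 2 — sample covariance matrix, S[i,j] = (1/(n-1)) · Σ_k (x_{k,i} - mean_i) · (x_{k,j} - mean_j), divisor n-1 = 4:
  S[X_1,X_1] = ((-4)·(-4) + (-1)·(-1) + (3)·(3) + (-1)·(-1) + (3)·(3)) / 4 = 36/4 = 9
  S[X_1,X_2] = ((-4)·(-4.4) + (-1)·(3.6) + (3)·(3.6) + (-1)·(-0.4) + (3)·(-2.4)) / 4 = 18/4 = 4.5
  S[X_2,X_2] = ((-4.4)·(-4.4) + (3.6)·(3.6) + (3.6)·(3.6) + (-0.4)·(-0.4) + (-2.4)·(-2.4)) / 4 = 51.2/4 = 12.8
  S = [[9, 4.5],
 [4.5, 12.8]].

Step 3 — invert S. det(S) = 9·12.8 - (4.5)² = 94.95.
  S^{-1} = (1/det) · [[d, -b], [-b, a]] = [[0.1348, -0.0474],
 [-0.0474, 0.0948]].

Step 4 — quadratic form (x̄ - mu_0)^T · S^{-1} · (x̄ - mu_0):
  S^{-1} · (x̄ - mu_0) = (0.3928, -0.3412),
  (x̄ - mu_0)^T · [...] = (2)·(0.3928) + (-2.6)·(-0.3412) = 1.6729.

Step 5 — scale by n: T² = 5 · 1.6729 = 8.3644.

T² ≈ 8.3644


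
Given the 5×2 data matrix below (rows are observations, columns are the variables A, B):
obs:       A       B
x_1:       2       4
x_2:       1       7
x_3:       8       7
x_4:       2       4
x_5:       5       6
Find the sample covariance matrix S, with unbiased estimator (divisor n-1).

Step 1 — column means:
  mean(A) = (2 + 1 + 8 + 2 + 5) / 5 = 18/5 = 3.6
  mean(B) = (4 + 7 + 7 + 4 + 6) / 5 = 28/5 = 5.6

Step 2 — sample covariance S[i,j] = (1/(n-1)) · Σ_k (x_{k,i} - mean_i) · (x_{k,j} - mean_j), with n-1 = 4.
  S[A,A] = ((-1.6)·(-1.6) + (-2.6)·(-2.6) + (4.4)·(4.4) + (-1.6)·(-1.6) + (1.4)·(1.4)) / 4 = 33.2/4 = 8.3
  S[A,B] = ((-1.6)·(-1.6) + (-2.6)·(1.4) + (4.4)·(1.4) + (-1.6)·(-1.6) + (1.4)·(0.4)) / 4 = 8.2/4 = 2.05
  S[B,B] = ((-1.6)·(-1.6) + (1.4)·(1.4) + (1.4)·(1.4) + (-1.6)·(-1.6) + (0.4)·(0.4)) / 4 = 9.2/4 = 2.3

S is symmetric (S[j,i] = S[i,j]). Assembling:

S = [[8.3, 2.05],
 [2.05, 2.3]]


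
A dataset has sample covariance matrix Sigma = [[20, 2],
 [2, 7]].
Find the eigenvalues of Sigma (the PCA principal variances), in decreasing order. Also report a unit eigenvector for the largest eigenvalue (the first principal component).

Step 1 — characteristic polynomial of 2×2 Sigma:
  det(Sigma - λI) = λ² - trace · λ + det = 0.
  trace = 20 + 7 = 27, det = 20·7 - (2)² = 136.
Step 2 — discriminant:
  Δ = trace² - 4·det = 729 - 544 = 185.
Step 3 — eigenvalues:
  λ = (trace ± √Δ)/2 = (27 ± 13.6015)/2,
  λ_1 = 20.3007,  λ_2 = 6.6993.

Step 4 — unit eigenvector for λ_1: solve (Sigma - λ_1 I)v = 0. First row:
  (20 - 20.3007)·v_x + (2)·v_y = 0, i.e. (-0.3007)·v_x + (2)·v_y = 0,
  so v ∝ (b, λ_1 - a) = (2, 0.3007) = u.
  ||u|| = √((2)² + (0.3007)²) = √(4.0904) ≈ 2.0225,
  v_1 = u/||u|| ≈ (0.9889, 0.1487) (||v_1|| = 1).

λ_1 = 20.3007,  λ_2 = 6.6993;  v_1 ≈ (0.9889, 0.1487)


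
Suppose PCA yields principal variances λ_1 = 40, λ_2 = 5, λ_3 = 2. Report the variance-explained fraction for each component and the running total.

Step 1 — total variance = trace(Sigma) = Σ λ_i = 40 + 5 + 2 = 47.

Step 2 — fraction explained by component i = λ_i / Σ λ:
  PC1: 40/47 = 0.8511
  PC2: 5/47 = 0.1064
  PC3: 2/47 = 0.0426

Step 3 — cumulative fraction after k components = (λ_1 + ... + λ_k) / Σ λ:
  k = 1: 40/47 = 0.8511
  k = 2: (40 + 5)/47 = 45/47 = 0.9574
  k = 3: (40 + 5 + 2)/47 = 47/47 = 1

Summary (fraction, with percent):

explained: PC1 0.8511 (85.11%), PC2 0.1064 (10.64%), PC3 0.0426 (4.26%);  cumulative: 0.8511, 0.9574, 1


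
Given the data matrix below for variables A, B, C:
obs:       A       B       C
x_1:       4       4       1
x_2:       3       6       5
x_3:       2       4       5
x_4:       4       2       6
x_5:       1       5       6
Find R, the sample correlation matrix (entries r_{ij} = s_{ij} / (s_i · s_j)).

Step 1 — column means:
  mean(A) = (4 + 3 + 2 + 4 + 1) / 5 = 14/5 = 2.8
  mean(B) = (4 + 6 + 4 + 2 + 5) / 5 = 21/5 = 4.2
  mean(C) = (1 + 5 + 5 + 6 + 6) / 5 = 23/5 = 4.6

Step 2 — sample variances and covariances s[i,j] = (1/(n-1)) · Σ_k (x_{k,i} - mean_i) · (x_{k,j} - mean_j), with n-1 = 4:
  s[A,A] = ((1.2)·(1.2) + (0.2)·(0.2) + (-0.8)·(-0.8) + (1.2)·(1.2) + (-1.8)·(-1.8)) / 4 = 6.8/4 = 1.7
  s[A,B] = ((1.2)·(-0.2) + (0.2)·(1.8) + (-0.8)·(-0.2) + (1.2)·(-2.2) + (-1.8)·(0.8)) / 4 = -3.8/4 = -0.95
  s[A,C] = ((1.2)·(-3.6) + (0.2)·(0.4) + (-0.8)·(0.4) + (1.2)·(1.4) + (-1.8)·(1.4)) / 4 = -5.4/4 = -1.35
  s[B,B] = ((-0.2)·(-0.2) + (1.8)·(1.8) + (-0.2)·(-0.2) + (-2.2)·(-2.2) + (0.8)·(0.8)) / 4 = 8.8/4 = 2.2
  s[B,C] = ((-0.2)·(-3.6) + (1.8)·(0.4) + (-0.2)·(0.4) + (-2.2)·(1.4) + (0.8)·(1.4)) / 4 = -0.6/4 = -0.15
  s[C,C] = ((-3.6)·(-3.6) + (0.4)·(0.4) + (0.4)·(0.4) + (1.4)·(1.4) + (1.4)·(1.4)) / 4 = 17.2/4 = 4.3
  Sample standard deviations s_i = √(s[i,i]):
  s(A) = √(1.7) = 1.3038
  s(B) = √(2.2) = 1.4832
  s(C) = √(4.3) = 2.0736

Step 3 — r_{ij} = s_{ij} / (s_i · s_j):
  r[A,A] = 1 (diagonal).
  r[A,B] = -0.95 / (1.3038 · 1.4832) = -0.95 / 1.9339 = -0.4912
  r[A,C] = -1.35 / (1.3038 · 2.0736) = -1.35 / 2.7037 = -0.4993
  r[B,B] = 1 (diagonal).
  r[B,C] = -0.15 / (1.4832 · 2.0736) = -0.15 / 3.0757 = -0.0488
  r[C,C] = 1 (diagonal).

R is symmetric with unit diagonal. Assembling:

R = [[1, -0.4912, -0.4993],
 [-0.4912, 1, -0.0488],
 [-0.4993, -0.0488, 1]]


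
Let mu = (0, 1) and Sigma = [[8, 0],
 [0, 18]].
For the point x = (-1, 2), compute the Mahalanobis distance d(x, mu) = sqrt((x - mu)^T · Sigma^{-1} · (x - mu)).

Step 1 — centre the observation: (x - mu) = (-1, 1).

Step 2 — invert Sigma. det(Sigma) = 8·18 - (0)² = 144.
  Sigma^{-1} = (1/det) · [[d, -b], [-b, a]] = [[0.125, 0],
 [0, 0.0556]].

Step 3 — form the quadratic (x - mu)^T · Sigma^{-1} · (x - mu):
  Sigma^{-1} · (x - mu) = (-0.125, 0.0556).
  (x - mu)^T · [Sigma^{-1} · (x - mu)] = (-1)·(-0.125) + (1)·(0.0556) = 0.1806.

Step 4 — take square root: d = √(0.1806) ≈ 0.4249.

d(x, mu) = √(0.1806) ≈ 0.4249


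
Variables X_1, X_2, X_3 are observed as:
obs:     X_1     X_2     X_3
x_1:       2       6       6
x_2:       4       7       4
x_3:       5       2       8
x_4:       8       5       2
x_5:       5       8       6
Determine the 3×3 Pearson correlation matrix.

Step 1 — column means:
  mean(X_1) = (2 + 4 + 5 + 8 + 5) / 5 = 24/5 = 4.8
  mean(X_2) = (6 + 7 + 2 + 5 + 8) / 5 = 28/5 = 5.6
  mean(X_3) = (6 + 4 + 8 + 2 + 6) / 5 = 26/5 = 5.2

Step 2 — sample variances and covariances s[i,j] = (1/(n-1)) · Σ_k (x_{k,i} - mean_i) · (x_{k,j} - mean_j), with n-1 = 4:
  s[X_1,X_1] = ((-2.8)·(-2.8) + (-0.8)·(-0.8) + (0.2)·(0.2) + (3.2)·(3.2) + (0.2)·(0.2)) / 4 = 18.8/4 = 4.7
  s[X_1,X_2] = ((-2.8)·(0.4) + (-0.8)·(1.4) + (0.2)·(-3.6) + (3.2)·(-0.6) + (0.2)·(2.4)) / 4 = -4.4/4 = -1.1
  s[X_1,X_3] = ((-2.8)·(0.8) + (-0.8)·(-1.2) + (0.2)·(2.8) + (3.2)·(-3.2) + (0.2)·(0.8)) / 4 = -10.8/4 = -2.7
  s[X_2,X_2] = ((0.4)·(0.4) + (1.4)·(1.4) + (-3.6)·(-3.6) + (-0.6)·(-0.6) + (2.4)·(2.4)) / 4 = 21.2/4 = 5.3
  s[X_2,X_3] = ((0.4)·(0.8) + (1.4)·(-1.2) + (-3.6)·(2.8) + (-0.6)·(-3.2) + (2.4)·(0.8)) / 4 = -7.6/4 = -1.9
  s[X_3,X_3] = ((0.8)·(0.8) + (-1.2)·(-1.2) + (2.8)·(2.8) + (-3.2)·(-3.2) + (0.8)·(0.8)) / 4 = 20.8/4 = 5.2
  Sample standard deviations s_i = √(s[i,i]):
  s(X_1) = √(4.7) = 2.1679
  s(X_2) = √(5.3) = 2.3022
  s(X_3) = √(5.2) = 2.2804

Step 3 — r_{ij} = s_{ij} / (s_i · s_j):
  r[X_1,X_1] = 1 (diagonal).
  r[X_1,X_2] = -1.1 / (2.1679 · 2.3022) = -1.1 / 4.991 = -0.2204
  r[X_1,X_3] = -2.7 / (2.1679 · 2.2804) = -2.7 / 4.9437 = -0.5462
  r[X_2,X_2] = 1 (diagonal).
  r[X_2,X_3] = -1.9 / (2.3022 · 2.2804) = -1.9 / 5.2498 = -0.3619
  r[X_3,X_3] = 1 (diagonal).

R is symmetric with unit diagonal. Assembling:

R = [[1, -0.2204, -0.5462],
 [-0.2204, 1, -0.3619],
 [-0.5462, -0.3619, 1]]
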